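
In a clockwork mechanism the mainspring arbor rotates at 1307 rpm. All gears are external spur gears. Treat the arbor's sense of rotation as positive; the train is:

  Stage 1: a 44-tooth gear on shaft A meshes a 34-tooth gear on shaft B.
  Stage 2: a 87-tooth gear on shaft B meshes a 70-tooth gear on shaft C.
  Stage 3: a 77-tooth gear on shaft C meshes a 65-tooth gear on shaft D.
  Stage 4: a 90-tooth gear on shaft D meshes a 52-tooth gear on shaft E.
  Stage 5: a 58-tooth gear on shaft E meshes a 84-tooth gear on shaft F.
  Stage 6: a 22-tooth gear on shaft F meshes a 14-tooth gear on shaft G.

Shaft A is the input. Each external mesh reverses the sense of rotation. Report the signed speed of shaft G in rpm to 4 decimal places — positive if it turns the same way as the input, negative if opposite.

Stage 1 [44T→34T]: ω = 1307.0000×44/34 = 1691.4118 rpm, dir flips to −; running = −1691.4118
Stage 2 [87T→70T]: ω = 1691.4118×87/70 = 2102.1832 rpm, dir flips to +; running = +2102.1832
Stage 3 [77T→65T]: ω = 2102.1832×77/65 = 2490.2786 rpm, dir flips to −; running = −2490.2786
Stage 4 [90T→52T]: ω = 2490.2786×90/52 = 4310.0975 rpm, dir flips to +; running = +4310.0975
Stage 5 [58T→84T]: ω = 4310.0975×58/84 = 2976.0197 rpm, dir flips to −; running = −2976.0197
Stage 6 [22T→14T]: ω = 2976.0197×22/14 = 4676.6024 rpm, dir flips to +; running = +4676.6024

+4676.6024 rpm (same as input, |ω| = 4676.6024 rpm)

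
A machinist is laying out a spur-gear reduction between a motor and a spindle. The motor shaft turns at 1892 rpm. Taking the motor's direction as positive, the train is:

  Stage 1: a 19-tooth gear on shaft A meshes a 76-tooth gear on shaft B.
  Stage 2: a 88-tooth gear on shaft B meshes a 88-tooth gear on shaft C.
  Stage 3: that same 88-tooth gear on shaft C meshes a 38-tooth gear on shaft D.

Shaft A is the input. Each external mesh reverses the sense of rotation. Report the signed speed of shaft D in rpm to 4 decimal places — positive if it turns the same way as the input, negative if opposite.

-1095.3684 rpm (opposite to input, |ω| = 1095.3684 rpm)

Stage 1 [19T→76T]: ω = 1892.0000×19/76 = 473.0000 rpm, dir flips to −; running = −473.0000
Stage 2 [88T→88T]: ω = 473.0000×88/88 = 473.0000 rpm, dir flips to +; running = +473.0000
Stage 3 [88T→38T]: ω = 473.0000×88/38 = 1095.3684 rpm, dir flips to −; running = −1095.3684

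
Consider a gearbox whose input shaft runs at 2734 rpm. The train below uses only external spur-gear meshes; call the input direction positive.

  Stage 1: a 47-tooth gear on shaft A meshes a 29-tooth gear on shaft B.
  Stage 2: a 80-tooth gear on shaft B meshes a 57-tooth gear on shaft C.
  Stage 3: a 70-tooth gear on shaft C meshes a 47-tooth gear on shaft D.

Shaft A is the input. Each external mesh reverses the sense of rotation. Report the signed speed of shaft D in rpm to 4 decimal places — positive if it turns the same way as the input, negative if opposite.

-9262.1900 rpm (opposite to input, |ω| = 9262.1900 rpm)

Stage 1 [47T→29T]: ω = 2734.0000×47/29 = 4430.9655 rpm, dir flips to −; running = −4430.9655
Stage 2 [80T→57T]: ω = 4430.9655×80/57 = 6218.8990 rpm, dir flips to +; running = +6218.8990
Stage 3 [70T→47T]: ω = 6218.8990×70/47 = 9262.1900 rpm, dir flips to −; running = −9262.1900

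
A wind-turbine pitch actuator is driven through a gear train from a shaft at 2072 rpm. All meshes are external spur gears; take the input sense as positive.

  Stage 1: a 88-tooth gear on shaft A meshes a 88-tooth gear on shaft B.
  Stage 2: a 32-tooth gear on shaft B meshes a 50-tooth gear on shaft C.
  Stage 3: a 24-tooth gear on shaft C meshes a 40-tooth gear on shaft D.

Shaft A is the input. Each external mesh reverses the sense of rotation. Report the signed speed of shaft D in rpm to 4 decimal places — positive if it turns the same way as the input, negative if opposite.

-795.6480 rpm (opposite to input, |ω| = 795.6480 rpm)

Stage 1 [88T→88T]: ω = 2072.0000×88/88 = 2072.0000 rpm, dir flips to −; running = −2072.0000
Stage 2 [32T→50T]: ω = 2072.0000×32/50 = 1326.0800 rpm, dir flips to +; running = +1326.0800
Stage 3 [24T→40T]: ω = 1326.0800×24/40 = 795.6480 rpm, dir flips to −; running = −795.6480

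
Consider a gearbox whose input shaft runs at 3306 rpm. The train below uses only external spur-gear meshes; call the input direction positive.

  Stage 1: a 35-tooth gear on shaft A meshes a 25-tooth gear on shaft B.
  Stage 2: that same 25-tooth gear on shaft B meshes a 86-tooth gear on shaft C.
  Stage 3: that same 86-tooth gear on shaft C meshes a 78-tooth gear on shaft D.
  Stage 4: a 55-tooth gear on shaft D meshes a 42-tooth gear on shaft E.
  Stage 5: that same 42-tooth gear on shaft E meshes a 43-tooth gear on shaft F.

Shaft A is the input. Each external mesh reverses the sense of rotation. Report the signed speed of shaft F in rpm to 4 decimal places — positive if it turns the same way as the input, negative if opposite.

-1897.4508 rpm (opposite to input, |ω| = 1897.4508 rpm)

Stage 1 [35T→25T]: ω = 3306.0000×35/25 = 4628.4000 rpm, dir flips to −; running = −4628.4000
Stage 2 [25T→86T]: ω = 4628.4000×25/86 = 1345.4651 rpm, dir flips to +; running = +1345.4651
Stage 3 [86T→78T]: ω = 1345.4651×86/78 = 1483.4615 rpm, dir flips to −; running = −1483.4615
Stage 4 [55T→42T]: ω = 1483.4615×55/42 = 1942.6282 rpm, dir flips to +; running = +1942.6282
Stage 5 [42T→43T]: ω = 1942.6282×42/43 = 1897.4508 rpm, dir flips to −; running = −1897.4508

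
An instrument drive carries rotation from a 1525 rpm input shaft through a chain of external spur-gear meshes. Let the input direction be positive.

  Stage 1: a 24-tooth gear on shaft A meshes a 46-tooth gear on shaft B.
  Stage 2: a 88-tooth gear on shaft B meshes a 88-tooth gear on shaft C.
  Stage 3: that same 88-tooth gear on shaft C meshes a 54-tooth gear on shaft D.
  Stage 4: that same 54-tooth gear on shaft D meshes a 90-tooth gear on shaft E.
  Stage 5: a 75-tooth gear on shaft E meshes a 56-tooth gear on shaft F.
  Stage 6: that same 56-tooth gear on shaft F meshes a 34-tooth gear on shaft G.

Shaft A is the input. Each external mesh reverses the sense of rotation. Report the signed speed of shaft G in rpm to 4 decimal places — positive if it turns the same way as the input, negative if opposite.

+1716.1125 rpm (same as input, |ω| = 1716.1125 rpm)

Stage 1 [24T→46T]: ω = 1525.0000×24/46 = 795.6522 rpm, dir flips to −; running = −795.6522
Stage 2 [88T→88T]: ω = 795.6522×88/88 = 795.6522 rpm, dir flips to +; running = +795.6522
Stage 3 [88T→54T]: ω = 795.6522×88/54 = 1296.6184 rpm, dir flips to −; running = −1296.6184
Stage 4 [54T→90T]: ω = 1296.6184×54/90 = 777.9710 rpm, dir flips to +; running = +777.9710
Stage 5 [75T→56T]: ω = 777.9710×75/56 = 1041.9255 rpm, dir flips to −; running = −1041.9255
Stage 6 [56T→34T]: ω = 1041.9255×56/34 = 1716.1125 rpm, dir flips to +; running = +1716.1125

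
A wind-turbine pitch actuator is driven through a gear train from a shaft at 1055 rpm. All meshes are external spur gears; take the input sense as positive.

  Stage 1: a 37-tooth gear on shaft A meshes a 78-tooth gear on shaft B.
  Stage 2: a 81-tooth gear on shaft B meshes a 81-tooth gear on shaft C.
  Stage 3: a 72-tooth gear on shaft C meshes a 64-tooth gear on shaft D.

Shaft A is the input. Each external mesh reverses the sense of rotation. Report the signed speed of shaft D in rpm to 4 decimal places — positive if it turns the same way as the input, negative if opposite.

Stage 1 [37T→78T]: ω = 1055.0000×37/78 = 500.4487 rpm, dir flips to −; running = −500.4487
Stage 2 [81T→81T]: ω = 500.4487×81/81 = 500.4487 rpm, dir flips to +; running = +500.4487
Stage 3 [72T→64T]: ω = 500.4487×72/64 = 563.0048 rpm, dir flips to −; running = −563.0048

-563.0048 rpm (opposite to input, |ω| = 563.0048 rpm)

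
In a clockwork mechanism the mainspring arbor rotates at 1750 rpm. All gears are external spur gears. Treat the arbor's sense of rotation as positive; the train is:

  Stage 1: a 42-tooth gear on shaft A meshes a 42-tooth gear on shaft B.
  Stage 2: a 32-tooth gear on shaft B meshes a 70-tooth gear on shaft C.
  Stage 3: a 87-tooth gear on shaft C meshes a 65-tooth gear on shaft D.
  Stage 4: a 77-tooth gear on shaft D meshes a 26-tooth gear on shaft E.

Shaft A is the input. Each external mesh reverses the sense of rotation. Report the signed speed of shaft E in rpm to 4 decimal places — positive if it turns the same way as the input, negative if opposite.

+3171.1243 rpm (same as input, |ω| = 3171.1243 rpm)

Stage 1 [42T→42T]: ω = 1750.0000×42/42 = 1750.0000 rpm, dir flips to −; running = −1750.0000
Stage 2 [32T→70T]: ω = 1750.0000×32/70 = 800.0000 rpm, dir flips to +; running = +800.0000
Stage 3 [87T→65T]: ω = 800.0000×87/65 = 1070.7692 rpm, dir flips to −; running = −1070.7692
Stage 4 [77T→26T]: ω = 1070.7692×77/26 = 3171.1243 rpm, dir flips to +; running = +3171.1243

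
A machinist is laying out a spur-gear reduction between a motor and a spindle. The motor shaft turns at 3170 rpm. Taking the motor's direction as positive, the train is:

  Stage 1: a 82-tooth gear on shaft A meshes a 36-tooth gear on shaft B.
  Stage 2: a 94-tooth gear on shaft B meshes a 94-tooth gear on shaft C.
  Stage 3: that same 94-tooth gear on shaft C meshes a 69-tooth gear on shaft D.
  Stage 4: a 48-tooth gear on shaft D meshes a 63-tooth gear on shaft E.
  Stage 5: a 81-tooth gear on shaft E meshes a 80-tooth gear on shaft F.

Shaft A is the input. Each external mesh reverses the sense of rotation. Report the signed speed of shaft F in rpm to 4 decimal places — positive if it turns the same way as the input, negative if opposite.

Stage 1 [82T→36T]: ω = 3170.0000×82/36 = 7220.5556 rpm, dir flips to −; running = −7220.5556
Stage 2 [94T→94T]: ω = 7220.5556×94/94 = 7220.5556 rpm, dir flips to +; running = +7220.5556
Stage 3 [94T→69T]: ω = 7220.5556×94/69 = 9836.6989 rpm, dir flips to −; running = −9836.6989
Stage 4 [48T→63T]: ω = 9836.6989×48/63 = 7494.6277 rpm, dir flips to +; running = +7494.6277
Stage 5 [81T→80T]: ω = 7494.6277×81/80 = 7588.3106 rpm, dir flips to −; running = −7588.3106

-7588.3106 rpm (opposite to input, |ω| = 7588.3106 rpm)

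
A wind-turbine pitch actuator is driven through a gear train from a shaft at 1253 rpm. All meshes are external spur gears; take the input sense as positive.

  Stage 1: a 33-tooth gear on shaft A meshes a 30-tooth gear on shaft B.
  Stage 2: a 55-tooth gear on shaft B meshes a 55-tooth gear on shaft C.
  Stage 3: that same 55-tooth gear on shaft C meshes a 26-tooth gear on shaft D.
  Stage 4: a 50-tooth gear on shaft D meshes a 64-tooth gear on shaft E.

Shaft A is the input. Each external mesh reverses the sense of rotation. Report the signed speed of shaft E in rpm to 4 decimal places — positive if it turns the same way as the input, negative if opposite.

+2277.8395 rpm (same as input, |ω| = 2277.8395 rpm)

Stage 1 [33T→30T]: ω = 1253.0000×33/30 = 1378.3000 rpm, dir flips to −; running = −1378.3000
Stage 2 [55T→55T]: ω = 1378.3000×55/55 = 1378.3000 rpm, dir flips to +; running = +1378.3000
Stage 3 [55T→26T]: ω = 1378.3000×55/26 = 2915.6346 rpm, dir flips to −; running = −2915.6346
Stage 4 [50T→64T]: ω = 2915.6346×50/64 = 2277.8395 rpm, dir flips to +; running = +2277.8395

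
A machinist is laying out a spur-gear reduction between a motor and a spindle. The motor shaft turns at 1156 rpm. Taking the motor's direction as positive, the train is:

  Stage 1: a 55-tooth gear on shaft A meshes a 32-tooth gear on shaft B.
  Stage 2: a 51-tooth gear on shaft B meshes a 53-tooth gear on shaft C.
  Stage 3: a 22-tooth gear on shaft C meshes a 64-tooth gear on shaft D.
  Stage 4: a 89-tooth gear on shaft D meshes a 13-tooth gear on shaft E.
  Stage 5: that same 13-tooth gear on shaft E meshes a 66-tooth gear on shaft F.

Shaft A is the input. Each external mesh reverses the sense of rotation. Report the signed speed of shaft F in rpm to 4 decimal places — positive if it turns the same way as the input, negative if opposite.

-886.2447 rpm (opposite to input, |ω| = 886.2447 rpm)

Stage 1 [55T→32T]: ω = 1156.0000×55/32 = 1986.8750 rpm, dir flips to −; running = −1986.8750
Stage 2 [51T→53T]: ω = 1986.8750×51/53 = 1911.8986 rpm, dir flips to +; running = +1911.8986
Stage 3 [22T→64T]: ω = 1911.8986×22/64 = 657.2151 rpm, dir flips to −; running = −657.2151
Stage 4 [89T→13T]: ω = 657.2151×89/13 = 4499.3959 rpm, dir flips to +; running = +4499.3959
Stage 5 [13T→66T]: ω = 4499.3959×13/66 = 886.2447 rpm, dir flips to −; running = −886.2447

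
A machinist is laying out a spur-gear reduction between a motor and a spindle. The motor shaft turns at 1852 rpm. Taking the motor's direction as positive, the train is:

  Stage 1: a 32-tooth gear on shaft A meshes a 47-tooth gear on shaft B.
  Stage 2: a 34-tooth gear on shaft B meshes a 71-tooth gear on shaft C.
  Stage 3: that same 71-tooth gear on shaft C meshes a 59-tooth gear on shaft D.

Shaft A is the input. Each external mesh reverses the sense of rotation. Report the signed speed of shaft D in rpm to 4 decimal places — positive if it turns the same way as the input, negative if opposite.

-726.6412 rpm (opposite to input, |ω| = 726.6412 rpm)

Stage 1 [32T→47T]: ω = 1852.0000×32/47 = 1260.9362 rpm, dir flips to −; running = −1260.9362
Stage 2 [34T→71T]: ω = 1260.9362×34/71 = 603.8286 rpm, dir flips to +; running = +603.8286
Stage 3 [71T→59T]: ω = 603.8286×71/59 = 726.6412 rpm, dir flips to −; running = −726.6412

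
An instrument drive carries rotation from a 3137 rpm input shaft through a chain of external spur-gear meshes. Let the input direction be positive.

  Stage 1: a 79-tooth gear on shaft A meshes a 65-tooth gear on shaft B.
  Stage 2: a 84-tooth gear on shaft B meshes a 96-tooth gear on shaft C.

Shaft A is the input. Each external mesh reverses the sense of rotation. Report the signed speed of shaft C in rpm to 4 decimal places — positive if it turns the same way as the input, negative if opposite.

Stage 1 [79T→65T]: ω = 3137.0000×79/65 = 3812.6615 rpm, dir flips to −; running = −3812.6615
Stage 2 [84T→96T]: ω = 3812.6615×84/96 = 3336.0788 rpm, dir flips to +; running = +3336.0788

+3336.0788 rpm (same as input, |ω| = 3336.0788 rpm)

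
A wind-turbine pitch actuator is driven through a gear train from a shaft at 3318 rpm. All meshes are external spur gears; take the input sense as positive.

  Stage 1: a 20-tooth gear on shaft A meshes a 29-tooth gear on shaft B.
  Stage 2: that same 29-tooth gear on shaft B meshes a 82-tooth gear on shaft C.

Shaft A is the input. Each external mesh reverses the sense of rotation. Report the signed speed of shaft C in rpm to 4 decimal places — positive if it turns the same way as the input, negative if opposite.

Stage 1 [20T→29T]: ω = 3318.0000×20/29 = 2288.2759 rpm, dir flips to −; running = −2288.2759
Stage 2 [29T→82T]: ω = 2288.2759×29/82 = 809.2683 rpm, dir flips to +; running = +809.2683

+809.2683 rpm (same as input, |ω| = 809.2683 rpm)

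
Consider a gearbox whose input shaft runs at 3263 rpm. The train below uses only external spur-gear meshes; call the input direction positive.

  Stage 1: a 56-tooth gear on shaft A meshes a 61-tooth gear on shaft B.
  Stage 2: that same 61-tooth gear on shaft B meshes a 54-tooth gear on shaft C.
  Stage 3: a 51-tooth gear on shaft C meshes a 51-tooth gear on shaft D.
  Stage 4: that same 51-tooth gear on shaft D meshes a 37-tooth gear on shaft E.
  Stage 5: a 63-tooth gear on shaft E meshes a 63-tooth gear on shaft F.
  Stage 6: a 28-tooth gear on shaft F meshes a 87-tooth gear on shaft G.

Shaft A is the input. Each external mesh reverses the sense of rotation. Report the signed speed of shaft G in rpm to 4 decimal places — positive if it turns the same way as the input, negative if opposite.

Stage 1 [56T→61T]: ω = 3263.0000×56/61 = 2995.5410 rpm, dir flips to −; running = −2995.5410
Stage 2 [61T→54T]: ω = 2995.5410×61/54 = 3383.8519 rpm, dir flips to +; running = +3383.8519
Stage 3 [51T→51T]: ω = 3383.8519×51/51 = 3383.8519 rpm, dir flips to −; running = −3383.8519
Stage 4 [51T→37T]: ω = 3383.8519×51/37 = 4664.2282 rpm, dir flips to +; running = +4664.2282
Stage 5 [63T→63T]: ω = 4664.2282×63/63 = 4664.2282 rpm, dir flips to −; running = −4664.2282
Stage 6 [28T→87T]: ω = 4664.2282×28/87 = 1501.1309 rpm, dir flips to +; running = +1501.1309

+1501.1309 rpm (same as input, |ω| = 1501.1309 rpm)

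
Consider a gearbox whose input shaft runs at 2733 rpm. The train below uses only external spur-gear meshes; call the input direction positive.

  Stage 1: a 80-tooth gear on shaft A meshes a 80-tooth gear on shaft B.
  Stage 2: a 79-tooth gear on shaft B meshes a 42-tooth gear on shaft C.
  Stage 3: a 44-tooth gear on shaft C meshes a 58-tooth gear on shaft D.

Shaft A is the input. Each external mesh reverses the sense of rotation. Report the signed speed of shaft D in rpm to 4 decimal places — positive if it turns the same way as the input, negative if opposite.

-3899.7980 rpm (opposite to input, |ω| = 3899.7980 rpm)

Stage 1 [80T→80T]: ω = 2733.0000×80/80 = 2733.0000 rpm, dir flips to −; running = −2733.0000
Stage 2 [79T→42T]: ω = 2733.0000×79/42 = 5140.6429 rpm, dir flips to +; running = +5140.6429
Stage 3 [44T→58T]: ω = 5140.6429×44/58 = 3899.7980 rpm, dir flips to −; running = −3899.7980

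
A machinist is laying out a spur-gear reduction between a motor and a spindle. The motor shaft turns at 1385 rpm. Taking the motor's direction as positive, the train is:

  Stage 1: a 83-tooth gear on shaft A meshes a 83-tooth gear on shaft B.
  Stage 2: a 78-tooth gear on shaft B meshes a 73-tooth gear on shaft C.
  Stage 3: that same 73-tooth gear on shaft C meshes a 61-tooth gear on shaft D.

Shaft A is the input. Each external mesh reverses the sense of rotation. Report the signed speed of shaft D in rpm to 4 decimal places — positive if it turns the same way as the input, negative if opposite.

Stage 1 [83T→83T]: ω = 1385.0000×83/83 = 1385.0000 rpm, dir flips to −; running = −1385.0000
Stage 2 [78T→73T]: ω = 1385.0000×78/73 = 1479.8630 rpm, dir flips to +; running = +1479.8630
Stage 3 [73T→61T]: ω = 1479.8630×73/61 = 1770.9836 rpm, dir flips to −; running = −1770.9836

-1770.9836 rpm (opposite to input, |ω| = 1770.9836 rpm)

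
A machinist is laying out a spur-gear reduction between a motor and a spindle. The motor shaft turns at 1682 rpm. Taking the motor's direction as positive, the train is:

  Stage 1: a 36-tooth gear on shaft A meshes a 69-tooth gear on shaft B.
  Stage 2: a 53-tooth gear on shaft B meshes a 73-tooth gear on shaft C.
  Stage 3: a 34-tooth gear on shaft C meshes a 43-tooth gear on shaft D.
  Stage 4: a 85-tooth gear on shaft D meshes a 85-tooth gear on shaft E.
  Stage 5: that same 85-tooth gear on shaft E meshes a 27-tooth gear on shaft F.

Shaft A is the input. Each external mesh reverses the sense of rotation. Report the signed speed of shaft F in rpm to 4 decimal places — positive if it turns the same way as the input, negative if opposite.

-1585.9812 rpm (opposite to input, |ω| = 1585.9812 rpm)

Stage 1 [36T→69T]: ω = 1682.0000×36/69 = 877.5652 rpm, dir flips to −; running = −877.5652
Stage 2 [53T→73T]: ω = 877.5652×53/73 = 637.1364 rpm, dir flips to +; running = +637.1364
Stage 3 [34T→43T]: ω = 637.1364×34/43 = 503.7823 rpm, dir flips to −; running = −503.7823
Stage 4 [85T→85T]: ω = 503.7823×85/85 = 503.7823 rpm, dir flips to +; running = +503.7823
Stage 5 [85T→27T]: ω = 503.7823×85/27 = 1585.9812 rpm, dir flips to −; running = −1585.9812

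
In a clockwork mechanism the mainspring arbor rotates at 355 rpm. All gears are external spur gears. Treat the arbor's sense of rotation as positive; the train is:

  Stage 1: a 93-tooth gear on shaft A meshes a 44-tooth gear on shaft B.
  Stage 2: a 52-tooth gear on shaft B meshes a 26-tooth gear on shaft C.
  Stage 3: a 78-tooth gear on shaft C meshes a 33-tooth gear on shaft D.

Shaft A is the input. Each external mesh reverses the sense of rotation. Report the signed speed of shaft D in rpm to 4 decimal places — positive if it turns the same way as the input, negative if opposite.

-3547.0661 rpm (opposite to input, |ω| = 3547.0661 rpm)

Stage 1 [93T→44T]: ω = 355.0000×93/44 = 750.3409 rpm, dir flips to −; running = −750.3409
Stage 2 [52T→26T]: ω = 750.3409×52/26 = 1500.6818 rpm, dir flips to +; running = +1500.6818
Stage 3 [78T→33T]: ω = 1500.6818×78/33 = 3547.0661 rpm, dir flips to −; running = −3547.0661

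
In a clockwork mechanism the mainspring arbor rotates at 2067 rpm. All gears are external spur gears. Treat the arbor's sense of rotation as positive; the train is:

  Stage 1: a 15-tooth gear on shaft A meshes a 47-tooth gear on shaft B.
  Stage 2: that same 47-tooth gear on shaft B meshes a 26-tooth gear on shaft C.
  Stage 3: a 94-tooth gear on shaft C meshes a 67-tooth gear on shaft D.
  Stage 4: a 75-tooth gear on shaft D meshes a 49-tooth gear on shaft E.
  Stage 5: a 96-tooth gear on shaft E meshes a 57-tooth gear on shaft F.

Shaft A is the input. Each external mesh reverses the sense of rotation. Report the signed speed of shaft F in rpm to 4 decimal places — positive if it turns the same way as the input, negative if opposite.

-4312.9359 rpm (opposite to input, |ω| = 4312.9359 rpm)

Stage 1 [15T→47T]: ω = 2067.0000×15/47 = 659.6809 rpm, dir flips to −; running = −659.6809
Stage 2 [47T→26T]: ω = 659.6809×47/26 = 1192.5000 rpm, dir flips to +; running = +1192.5000
Stage 3 [94T→67T]: ω = 1192.5000×94/67 = 1673.0597 rpm, dir flips to −; running = −1673.0597
Stage 4 [75T→49T]: ω = 1673.0597×75/49 = 2560.8057 rpm, dir flips to +; running = +2560.8057
Stage 5 [96T→57T]: ω = 2560.8057×96/57 = 4312.9359 rpm, dir flips to −; running = −4312.9359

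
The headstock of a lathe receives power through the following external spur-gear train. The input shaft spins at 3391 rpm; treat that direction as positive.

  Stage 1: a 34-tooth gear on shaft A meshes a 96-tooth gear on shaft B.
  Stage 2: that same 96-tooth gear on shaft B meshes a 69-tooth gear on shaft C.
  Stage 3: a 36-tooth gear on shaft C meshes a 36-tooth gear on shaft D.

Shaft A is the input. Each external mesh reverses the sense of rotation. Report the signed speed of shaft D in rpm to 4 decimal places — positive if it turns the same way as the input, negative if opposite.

Stage 1 [34T→96T]: ω = 3391.0000×34/96 = 1200.9792 rpm, dir flips to −; running = −1200.9792
Stage 2 [96T→69T]: ω = 1200.9792×96/69 = 1670.9275 rpm, dir flips to +; running = +1670.9275
Stage 3 [36T→36T]: ω = 1670.9275×36/36 = 1670.9275 rpm, dir flips to −; running = −1670.9275

-1670.9275 rpm (opposite to input, |ω| = 1670.9275 rpm)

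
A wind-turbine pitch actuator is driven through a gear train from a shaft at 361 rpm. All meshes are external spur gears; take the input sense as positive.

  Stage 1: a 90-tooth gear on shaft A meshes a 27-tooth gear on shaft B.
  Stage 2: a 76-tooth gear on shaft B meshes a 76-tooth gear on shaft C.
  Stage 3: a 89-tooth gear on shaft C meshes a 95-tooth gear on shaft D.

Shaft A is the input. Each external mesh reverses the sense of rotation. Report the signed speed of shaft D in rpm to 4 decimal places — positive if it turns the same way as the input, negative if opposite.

-1127.3333 rpm (opposite to input, |ω| = 1127.3333 rpm)

Stage 1 [90T→27T]: ω = 361.0000×90/27 = 1203.3333 rpm, dir flips to −; running = −1203.3333
Stage 2 [76T→76T]: ω = 1203.3333×76/76 = 1203.3333 rpm, dir flips to +; running = +1203.3333
Stage 3 [89T→95T]: ω = 1203.3333×89/95 = 1127.3333 rpm, dir flips to −; running = −1127.3333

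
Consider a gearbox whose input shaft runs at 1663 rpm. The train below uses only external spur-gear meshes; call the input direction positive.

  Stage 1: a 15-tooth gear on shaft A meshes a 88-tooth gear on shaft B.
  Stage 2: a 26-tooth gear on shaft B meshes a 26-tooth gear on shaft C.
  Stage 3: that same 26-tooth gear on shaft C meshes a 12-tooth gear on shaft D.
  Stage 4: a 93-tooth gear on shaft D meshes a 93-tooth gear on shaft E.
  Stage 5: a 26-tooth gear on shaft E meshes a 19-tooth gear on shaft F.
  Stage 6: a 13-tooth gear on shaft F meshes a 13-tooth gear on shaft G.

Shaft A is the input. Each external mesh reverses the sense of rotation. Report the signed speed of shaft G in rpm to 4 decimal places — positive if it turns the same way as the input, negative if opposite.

+840.4516 rpm (same as input, |ω| = 840.4516 rpm)

Stage 1 [15T→88T]: ω = 1663.0000×15/88 = 283.4659 rpm, dir flips to −; running = −283.4659
Stage 2 [26T→26T]: ω = 283.4659×26/26 = 283.4659 rpm, dir flips to +; running = +283.4659
Stage 3 [26T→12T]: ω = 283.4659×26/12 = 614.1761 rpm, dir flips to −; running = −614.1761
Stage 4 [93T→93T]: ω = 614.1761×93/93 = 614.1761 rpm, dir flips to +; running = +614.1761
Stage 5 [26T→19T]: ω = 614.1761×26/19 = 840.4516 rpm, dir flips to −; running = −840.4516
Stage 6 [13T→13T]: ω = 840.4516×13/13 = 840.4516 rpm, dir flips to +; running = +840.4516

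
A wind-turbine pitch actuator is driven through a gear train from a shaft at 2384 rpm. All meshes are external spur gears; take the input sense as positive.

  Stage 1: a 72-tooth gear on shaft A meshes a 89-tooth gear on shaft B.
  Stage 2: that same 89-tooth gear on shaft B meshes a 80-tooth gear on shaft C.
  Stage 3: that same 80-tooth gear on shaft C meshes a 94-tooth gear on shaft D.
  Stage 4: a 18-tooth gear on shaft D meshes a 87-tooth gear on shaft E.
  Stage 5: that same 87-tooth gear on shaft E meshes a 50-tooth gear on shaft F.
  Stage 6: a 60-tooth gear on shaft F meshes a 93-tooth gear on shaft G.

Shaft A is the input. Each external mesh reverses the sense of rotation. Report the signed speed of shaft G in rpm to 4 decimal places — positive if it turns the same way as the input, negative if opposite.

+424.1131 rpm (same as input, |ω| = 424.1131 rpm)

Stage 1 [72T→89T]: ω = 2384.0000×72/89 = 1928.6292 rpm, dir flips to −; running = −1928.6292
Stage 2 [89T→80T]: ω = 1928.6292×89/80 = 2145.6000 rpm, dir flips to +; running = +2145.6000
Stage 3 [80T→94T]: ω = 2145.6000×80/94 = 1826.0426 rpm, dir flips to −; running = −1826.0426
Stage 4 [18T→87T]: ω = 1826.0426×18/87 = 377.8019 rpm, dir flips to +; running = +377.8019
Stage 5 [87T→50T]: ω = 377.8019×87/50 = 657.3753 rpm, dir flips to −; running = −657.3753
Stage 6 [60T→93T]: ω = 657.3753×60/93 = 424.1131 rpm, dir flips to +; running = +424.1131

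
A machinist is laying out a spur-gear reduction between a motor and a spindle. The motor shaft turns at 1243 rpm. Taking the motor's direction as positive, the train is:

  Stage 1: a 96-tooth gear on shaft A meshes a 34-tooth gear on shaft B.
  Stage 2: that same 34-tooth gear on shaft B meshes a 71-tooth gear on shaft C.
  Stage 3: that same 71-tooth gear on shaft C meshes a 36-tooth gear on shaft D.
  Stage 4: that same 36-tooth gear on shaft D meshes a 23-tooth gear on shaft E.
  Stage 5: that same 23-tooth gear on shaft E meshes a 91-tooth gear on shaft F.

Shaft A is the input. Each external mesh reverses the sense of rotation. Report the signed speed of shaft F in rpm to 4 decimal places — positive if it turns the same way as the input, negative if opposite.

Stage 1 [96T→34T]: ω = 1243.0000×96/34 = 3509.6471 rpm, dir flips to −; running = −3509.6471
Stage 2 [34T→71T]: ω = 3509.6471×34/71 = 1680.6761 rpm, dir flips to +; running = +1680.6761
Stage 3 [71T→36T]: ω = 1680.6761×71/36 = 3314.6667 rpm, dir flips to −; running = −3314.6667
Stage 4 [36T→23T]: ω = 3314.6667×36/23 = 5188.1739 rpm, dir flips to +; running = +5188.1739
Stage 5 [23T→91T]: ω = 5188.1739×23/91 = 1311.2967 rpm, dir flips to −; running = −1311.2967

-1311.2967 rpm (opposite to input, |ω| = 1311.2967 rpm)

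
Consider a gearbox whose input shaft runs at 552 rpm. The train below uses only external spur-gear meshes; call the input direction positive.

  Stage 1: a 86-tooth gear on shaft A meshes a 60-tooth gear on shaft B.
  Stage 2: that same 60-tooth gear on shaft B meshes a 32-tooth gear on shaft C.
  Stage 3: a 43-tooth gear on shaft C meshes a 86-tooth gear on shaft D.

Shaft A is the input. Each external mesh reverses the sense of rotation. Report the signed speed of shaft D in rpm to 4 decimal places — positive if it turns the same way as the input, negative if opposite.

Stage 1 [86T→60T]: ω = 552.0000×86/60 = 791.2000 rpm, dir flips to −; running = −791.2000
Stage 2 [60T→32T]: ω = 791.2000×60/32 = 1483.5000 rpm, dir flips to +; running = +1483.5000
Stage 3 [43T→86T]: ω = 1483.5000×43/86 = 741.7500 rpm, dir flips to −; running = −741.7500

-741.7500 rpm (opposite to input, |ω| = 741.7500 rpm)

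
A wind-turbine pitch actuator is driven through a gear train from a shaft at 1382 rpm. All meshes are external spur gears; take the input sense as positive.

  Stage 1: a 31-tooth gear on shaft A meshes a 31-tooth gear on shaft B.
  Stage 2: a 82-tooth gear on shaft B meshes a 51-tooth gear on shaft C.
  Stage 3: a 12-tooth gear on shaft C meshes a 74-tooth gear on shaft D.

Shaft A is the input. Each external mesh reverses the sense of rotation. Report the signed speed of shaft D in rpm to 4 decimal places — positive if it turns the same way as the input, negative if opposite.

-360.3307 rpm (opposite to input, |ω| = 360.3307 rpm)

Stage 1 [31T→31T]: ω = 1382.0000×31/31 = 1382.0000 rpm, dir flips to −; running = −1382.0000
Stage 2 [82T→51T]: ω = 1382.0000×82/51 = 2222.0392 rpm, dir flips to +; running = +2222.0392
Stage 3 [12T→74T]: ω = 2222.0392×12/74 = 360.3307 rpm, dir flips to −; running = −360.3307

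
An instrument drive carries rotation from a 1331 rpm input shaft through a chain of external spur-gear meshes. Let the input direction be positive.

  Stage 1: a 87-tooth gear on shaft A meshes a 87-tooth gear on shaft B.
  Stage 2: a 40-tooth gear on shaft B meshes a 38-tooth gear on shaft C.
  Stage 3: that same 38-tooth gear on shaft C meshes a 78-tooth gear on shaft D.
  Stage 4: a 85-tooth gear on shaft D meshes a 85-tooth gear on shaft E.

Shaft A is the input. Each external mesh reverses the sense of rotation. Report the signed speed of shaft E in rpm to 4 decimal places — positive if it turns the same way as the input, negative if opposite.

Stage 1 [87T→87T]: ω = 1331.0000×87/87 = 1331.0000 rpm, dir flips to −; running = −1331.0000
Stage 2 [40T→38T]: ω = 1331.0000×40/38 = 1401.0526 rpm, dir flips to +; running = +1401.0526
Stage 3 [38T→78T]: ω = 1401.0526×38/78 = 682.5641 rpm, dir flips to −; running = −682.5641
Stage 4 [85T→85T]: ω = 682.5641×85/85 = 682.5641 rpm, dir flips to +; running = +682.5641

+682.5641 rpm (same as input, |ω| = 682.5641 rpm)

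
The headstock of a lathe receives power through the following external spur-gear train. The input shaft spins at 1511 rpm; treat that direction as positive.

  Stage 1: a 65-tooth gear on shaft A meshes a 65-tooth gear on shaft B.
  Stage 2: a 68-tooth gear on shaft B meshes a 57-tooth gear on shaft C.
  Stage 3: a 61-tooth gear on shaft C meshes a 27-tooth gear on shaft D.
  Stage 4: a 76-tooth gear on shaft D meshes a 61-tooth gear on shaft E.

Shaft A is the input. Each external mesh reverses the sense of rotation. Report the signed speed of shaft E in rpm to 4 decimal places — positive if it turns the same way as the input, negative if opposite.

+5073.9753 rpm (same as input, |ω| = 5073.9753 rpm)

Stage 1 [65T→65T]: ω = 1511.0000×65/65 = 1511.0000 rpm, dir flips to −; running = −1511.0000
Stage 2 [68T→57T]: ω = 1511.0000×68/57 = 1802.5965 rpm, dir flips to +; running = +1802.5965
Stage 3 [61T→27T]: ω = 1802.5965×61/27 = 4072.5328 rpm, dir flips to −; running = −4072.5328
Stage 4 [76T→61T]: ω = 4072.5328×76/61 = 5073.9753 rpm, dir flips to +; running = +5073.9753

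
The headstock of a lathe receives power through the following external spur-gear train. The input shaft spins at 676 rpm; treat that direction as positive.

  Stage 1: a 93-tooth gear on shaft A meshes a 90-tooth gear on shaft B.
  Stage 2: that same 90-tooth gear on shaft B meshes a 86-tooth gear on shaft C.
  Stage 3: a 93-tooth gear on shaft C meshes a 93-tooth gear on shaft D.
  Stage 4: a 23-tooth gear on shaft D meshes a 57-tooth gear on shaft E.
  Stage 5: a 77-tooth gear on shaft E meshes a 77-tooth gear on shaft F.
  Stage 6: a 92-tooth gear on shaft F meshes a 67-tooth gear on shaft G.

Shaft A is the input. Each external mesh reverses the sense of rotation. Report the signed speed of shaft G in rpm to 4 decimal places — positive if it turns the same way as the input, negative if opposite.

+405.0393 rpm (same as input, |ω| = 405.0393 rpm)

Stage 1 [93T→90T]: ω = 676.0000×93/90 = 698.5333 rpm, dir flips to −; running = −698.5333
Stage 2 [90T→86T]: ω = 698.5333×90/86 = 731.0233 rpm, dir flips to +; running = +731.0233
Stage 3 [93T→93T]: ω = 731.0233×93/93 = 731.0233 rpm, dir flips to −; running = −731.0233
Stage 4 [23T→57T]: ω = 731.0233×23/57 = 294.9743 rpm, dir flips to +; running = +294.9743
Stage 5 [77T→77T]: ω = 294.9743×77/77 = 294.9743 rpm, dir flips to −; running = −294.9743
Stage 6 [92T→67T]: ω = 294.9743×92/67 = 405.0393 rpm, dir flips to +; running = +405.0393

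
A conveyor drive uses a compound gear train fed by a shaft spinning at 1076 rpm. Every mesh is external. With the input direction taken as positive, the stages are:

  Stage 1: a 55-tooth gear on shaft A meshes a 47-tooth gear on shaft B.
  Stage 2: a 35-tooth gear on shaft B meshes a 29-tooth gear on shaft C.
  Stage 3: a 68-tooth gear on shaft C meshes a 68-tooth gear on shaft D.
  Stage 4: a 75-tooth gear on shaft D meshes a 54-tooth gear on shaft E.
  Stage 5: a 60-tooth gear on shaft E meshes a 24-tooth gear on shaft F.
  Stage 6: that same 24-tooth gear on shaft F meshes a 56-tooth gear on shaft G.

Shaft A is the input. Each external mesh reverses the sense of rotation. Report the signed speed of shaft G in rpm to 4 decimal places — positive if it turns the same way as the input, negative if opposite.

Stage 1 [55T→47T]: ω = 1076.0000×55/47 = 1259.1489 rpm, dir flips to −; running = −1259.1489
Stage 2 [35T→29T]: ω = 1259.1489×35/29 = 1519.6625 rpm, dir flips to +; running = +1519.6625
Stage 3 [68T→68T]: ω = 1519.6625×68/68 = 1519.6625 rpm, dir flips to −; running = −1519.6625
Stage 4 [75T→54T]: ω = 1519.6625×75/54 = 2110.6424 rpm, dir flips to +; running = +2110.6424
Stage 5 [60T→24T]: ω = 2110.6424×60/24 = 5276.6059 rpm, dir flips to −; running = −5276.6059
Stage 6 [24T→56T]: ω = 5276.6059×24/56 = 2261.4025 rpm, dir flips to +; running = +2261.4025

+2261.4025 rpm (same as input, |ω| = 2261.4025 rpm)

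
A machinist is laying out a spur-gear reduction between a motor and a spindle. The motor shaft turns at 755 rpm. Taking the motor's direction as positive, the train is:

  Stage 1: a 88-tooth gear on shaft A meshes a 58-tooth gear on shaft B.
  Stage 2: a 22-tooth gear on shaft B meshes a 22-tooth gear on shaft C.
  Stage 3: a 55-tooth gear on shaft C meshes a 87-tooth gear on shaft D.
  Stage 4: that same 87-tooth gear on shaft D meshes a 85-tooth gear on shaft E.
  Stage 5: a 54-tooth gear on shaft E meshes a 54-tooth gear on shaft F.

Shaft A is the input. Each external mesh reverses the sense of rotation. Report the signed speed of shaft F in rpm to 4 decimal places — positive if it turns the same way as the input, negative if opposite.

-741.2170 rpm (opposite to input, |ω| = 741.2170 rpm)

Stage 1 [88T→58T]: ω = 755.0000×88/58 = 1145.5172 rpm, dir flips to −; running = −1145.5172
Stage 2 [22T→22T]: ω = 1145.5172×22/22 = 1145.5172 rpm, dir flips to +; running = +1145.5172
Stage 3 [55T→87T]: ω = 1145.5172×55/87 = 724.1776 rpm, dir flips to −; running = −724.1776
Stage 4 [87T→85T]: ω = 724.1776×87/85 = 741.2170 rpm, dir flips to +; running = +741.2170
Stage 5 [54T→54T]: ω = 741.2170×54/54 = 741.2170 rpm, dir flips to −; running = −741.2170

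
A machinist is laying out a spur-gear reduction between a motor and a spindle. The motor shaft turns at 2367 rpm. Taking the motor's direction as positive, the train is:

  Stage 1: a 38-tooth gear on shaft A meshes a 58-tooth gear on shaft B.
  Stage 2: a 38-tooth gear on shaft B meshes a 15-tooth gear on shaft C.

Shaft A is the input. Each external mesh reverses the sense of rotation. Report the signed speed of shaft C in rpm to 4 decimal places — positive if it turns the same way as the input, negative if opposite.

Stage 1 [38T→58T]: ω = 2367.0000×38/58 = 1550.7931 rpm, dir flips to −; running = −1550.7931
Stage 2 [38T→15T]: ω = 1550.7931×38/15 = 3928.6759 rpm, dir flips to +; running = +3928.6759

+3928.6759 rpm (same as input, |ω| = 3928.6759 rpm)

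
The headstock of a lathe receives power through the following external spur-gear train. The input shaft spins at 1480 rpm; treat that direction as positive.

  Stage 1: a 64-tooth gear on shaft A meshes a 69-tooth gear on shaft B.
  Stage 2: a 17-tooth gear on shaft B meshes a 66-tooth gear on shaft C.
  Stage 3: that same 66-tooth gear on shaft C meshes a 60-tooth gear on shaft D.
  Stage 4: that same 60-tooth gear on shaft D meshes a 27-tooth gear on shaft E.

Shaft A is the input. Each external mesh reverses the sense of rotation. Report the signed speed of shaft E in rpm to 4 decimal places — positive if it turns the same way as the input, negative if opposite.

+864.3264 rpm (same as input, |ω| = 864.3264 rpm)

Stage 1 [64T→69T]: ω = 1480.0000×64/69 = 1372.7536 rpm, dir flips to −; running = −1372.7536
Stage 2 [17T→66T]: ω = 1372.7536×17/66 = 353.5881 rpm, dir flips to +; running = +353.5881
Stage 3 [66T→60T]: ω = 353.5881×66/60 = 388.9469 rpm, dir flips to −; running = −388.9469
Stage 4 [60T→27T]: ω = 388.9469×60/27 = 864.3264 rpm, dir flips to +; running = +864.3264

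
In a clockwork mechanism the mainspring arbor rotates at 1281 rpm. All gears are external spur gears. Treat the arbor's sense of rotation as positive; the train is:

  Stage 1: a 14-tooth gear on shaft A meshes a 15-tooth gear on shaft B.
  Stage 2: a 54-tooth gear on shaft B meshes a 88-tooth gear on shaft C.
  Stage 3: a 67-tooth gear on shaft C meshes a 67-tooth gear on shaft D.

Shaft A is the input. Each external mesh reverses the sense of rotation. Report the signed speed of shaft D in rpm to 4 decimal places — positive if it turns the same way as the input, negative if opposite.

Stage 1 [14T→15T]: ω = 1281.0000×14/15 = 1195.6000 rpm, dir flips to −; running = −1195.6000
Stage 2 [54T→88T]: ω = 1195.6000×54/88 = 733.6636 rpm, dir flips to +; running = +733.6636
Stage 3 [67T→67T]: ω = 733.6636×67/67 = 733.6636 rpm, dir flips to −; running = −733.6636

-733.6636 rpm (opposite to input, |ω| = 733.6636 rpm)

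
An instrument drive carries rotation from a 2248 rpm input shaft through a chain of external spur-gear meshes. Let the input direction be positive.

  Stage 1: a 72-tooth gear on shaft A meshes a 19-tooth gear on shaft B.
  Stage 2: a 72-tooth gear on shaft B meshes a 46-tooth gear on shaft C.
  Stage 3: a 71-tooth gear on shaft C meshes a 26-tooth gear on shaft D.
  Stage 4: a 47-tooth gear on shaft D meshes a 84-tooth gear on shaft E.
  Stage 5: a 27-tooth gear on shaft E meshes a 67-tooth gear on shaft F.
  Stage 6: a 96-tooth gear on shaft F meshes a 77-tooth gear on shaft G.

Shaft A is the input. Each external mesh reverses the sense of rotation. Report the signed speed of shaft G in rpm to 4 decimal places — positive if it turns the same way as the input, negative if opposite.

+10235.8263 rpm (same as input, |ω| = 10235.8263 rpm)

Stage 1 [72T→19T]: ω = 2248.0000×72/19 = 8518.7368 rpm, dir flips to −; running = −8518.7368
Stage 2 [72T→46T]: ω = 8518.7368×72/46 = 13333.6751 rpm, dir flips to +; running = +13333.6751
Stage 3 [71T→26T]: ω = 13333.6751×71/26 = 36411.1896 rpm, dir flips to −; running = −36411.1896
Stage 4 [47T→84T]: ω = 36411.1896×47/84 = 20372.9275 rpm, dir flips to +; running = +20372.9275
Stage 5 [27T→67T]: ω = 20372.9275×27/67 = 8209.9857 rpm, dir flips to −; running = −8209.9857
Stage 6 [96T→77T]: ω = 8209.9857×96/77 = 10235.8263 rpm, dir flips to +; running = +10235.8263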